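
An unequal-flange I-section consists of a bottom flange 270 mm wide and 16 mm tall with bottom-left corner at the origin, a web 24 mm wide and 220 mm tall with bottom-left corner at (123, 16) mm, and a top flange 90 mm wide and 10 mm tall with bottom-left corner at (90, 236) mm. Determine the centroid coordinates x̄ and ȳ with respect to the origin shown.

bottom flange: A = 270 × 16 = 4320.00, centroid at (135.00, 8.00).
web: A = 24 × 220 = 5280.00, centroid at (135.00, 126.00).
top flange: A = 90 × 10 = 900.00, centroid at (135.00, 241.00).
ΣA = 10500.00 mm², ΣAx̄ = 1417500.00 mm³, ΣAȳ = 916740.00 mm³.
x̄ = 1417500.00/10500.00 = 135.00 mm; ȳ = 916740.00/10500.00 = 87.31 mm.

x̄ = 135.00 mm, ȳ = 87.31 mm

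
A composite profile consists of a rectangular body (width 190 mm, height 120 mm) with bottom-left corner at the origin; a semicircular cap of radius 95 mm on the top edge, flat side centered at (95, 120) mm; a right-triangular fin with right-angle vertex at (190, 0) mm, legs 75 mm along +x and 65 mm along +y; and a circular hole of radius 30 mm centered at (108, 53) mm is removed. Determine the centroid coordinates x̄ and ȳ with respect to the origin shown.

x̄ = 101.99 mm, ȳ = 96.86 mm

rectangular body: A = 190 × 120 = 22800.00, centroid at (95.00, 60.00).
semicircular top: A = ½π·95² = 14176.44, centroid at (95.00, 160.32).
triangular fin: A = ½·75·65 = 2437.50, centroid at (215.00, 21.67).
hole: A = −π·30² = -2827.43, centroid at (108.00, 53.00).
ΣA = 36586.50 mm², ΣAx̄ = 3731461.19 mm³, ΣAȳ = 3543714.29 mm³.
x̄ = 3731461.19/36586.50 = 101.99 mm; ȳ = 3543714.29/36586.50 = 96.86 mm.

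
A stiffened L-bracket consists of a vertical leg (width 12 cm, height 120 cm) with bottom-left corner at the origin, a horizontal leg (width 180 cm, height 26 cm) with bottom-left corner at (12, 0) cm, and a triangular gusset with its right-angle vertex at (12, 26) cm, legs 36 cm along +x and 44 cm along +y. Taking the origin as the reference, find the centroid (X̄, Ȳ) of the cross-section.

X̄ = 73.06 cm, Ȳ = 25.96 cm

Part | A | x̄ᵢ | ȳᵢ | A·x̄ᵢ | A·ȳᵢ
vertical leg | 1440.00 | 6.00 | 60.00 | 8640.00 | 86400.00
horizontal leg | 4680.00 | 102.00 | 13.00 | 477360.00 | 60840.00
gusset | 792.00 | 24.00 | 40.67 | 19008.00 | 32208.00
Σ | 6912.00 |  |  | 505008.00 | 179448.00
X̄ = 505008.00 / 6912.00 = 73.06 cm
Ȳ = 179448.00 / 6912.00 = 25.96 cm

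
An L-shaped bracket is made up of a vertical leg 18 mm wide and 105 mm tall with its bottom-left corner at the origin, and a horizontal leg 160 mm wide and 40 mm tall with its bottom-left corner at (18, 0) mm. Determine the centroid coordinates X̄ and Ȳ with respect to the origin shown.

Part | A | x̄ᵢ | ȳᵢ | A·x̄ᵢ | A·ȳᵢ
vertical leg | 1890.00 | 9.00 | 52.50 | 17010.00 | 99225.00
horizontal leg | 6400.00 | 98.00 | 20.00 | 627200.00 | 128000.00
Σ | 8290.00 |  |  | 644210.00 | 227225.00
X̄ = 644210.00 / 8290.00 = 77.71 mm
Ȳ = 227225.00 / 8290.00 = 27.41 mm

X̄ = 77.71 mm, Ȳ = 27.41 mm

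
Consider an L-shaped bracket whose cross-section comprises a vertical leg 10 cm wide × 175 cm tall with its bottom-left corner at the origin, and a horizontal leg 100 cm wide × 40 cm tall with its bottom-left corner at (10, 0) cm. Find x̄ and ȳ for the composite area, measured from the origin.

vertical leg: A = 10 × 175 = 1750.00, centroid at (5.00, 87.50).
horizontal leg: A = 100 × 40 = 4000.00, centroid at (60.00, 20.00).
ΣA = 5750.00 cm², ΣAx̄ = 248750.00 cm³, ΣAȳ = 233125.00 cm³.
x̄ = 248750.00/5750.00 = 43.26 cm; ȳ = 233125.00/5750.00 = 40.54 cm.

x̄ = 43.26 cm, ȳ = 40.54 cm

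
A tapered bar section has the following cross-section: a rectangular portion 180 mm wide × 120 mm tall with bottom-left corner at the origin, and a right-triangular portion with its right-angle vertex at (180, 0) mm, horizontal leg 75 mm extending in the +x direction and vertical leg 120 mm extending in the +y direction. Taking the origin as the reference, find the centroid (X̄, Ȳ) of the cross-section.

Part | A | x̄ᵢ | ȳᵢ | A·x̄ᵢ | A·ȳᵢ
rectangular portion | 21600.00 | 90.00 | 60.00 | 1944000.00 | 1296000.00
triangular portion | 4500.00 | 205.00 | 40.00 | 922500.00 | 180000.00
Σ | 26100.00 |  |  | 2866500.00 | 1476000.00
X̄ = 2866500.00 / 26100.00 = 109.83 mm
Ȳ = 1476000.00 / 26100.00 = 56.55 mm

X̄ = 109.83 mm, Ȳ = 56.55 mm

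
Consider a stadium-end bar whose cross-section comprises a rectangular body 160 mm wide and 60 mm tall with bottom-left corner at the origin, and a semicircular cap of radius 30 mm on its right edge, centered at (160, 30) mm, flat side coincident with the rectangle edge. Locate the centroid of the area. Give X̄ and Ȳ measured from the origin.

Part | A | x̄ᵢ | ȳᵢ | A·x̄ᵢ | A·ȳᵢ
rectangular body | 9600.00 | 80.00 | 30.00 | 768000.00 | 288000.00
semicircular end | 1413.72 | 172.73 | 30.00 | 244194.67 | 42411.50
Σ | 11013.72 |  |  | 1012194.67 | 330411.50
X̄ = 1012194.67 / 11013.72 = 91.90 mm
Ȳ = 330411.50 / 11013.72 = 30.00 mm

X̄ = 91.90 mm, Ȳ = 30.00 mm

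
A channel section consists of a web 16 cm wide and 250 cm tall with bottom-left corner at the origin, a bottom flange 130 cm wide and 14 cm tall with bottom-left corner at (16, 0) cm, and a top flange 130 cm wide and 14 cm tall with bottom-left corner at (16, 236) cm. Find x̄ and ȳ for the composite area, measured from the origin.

web: A = 16 × 250 = 4000.00, centroid at (8.00, 125.00).
bottom flange: A = 130 × 14 = 1820.00, centroid at (81.00, 7.00).
top flange: A = 130 × 14 = 1820.00, centroid at (81.00, 243.00).
ΣA = 7640.00 cm²
ΣAx̄ = (4000.00)(8.00) + (1820.00)(81.00) + (1820.00)(81.00) = 326840.00 cm³
ΣAȳ = (4000.00)(125.00) + (1820.00)(7.00) + (1820.00)(243.00) = 955000.00 cm³
x̄ = 326840.00 / 7640.00 = 42.78 cm
ȳ = 955000.00 / 7640.00 = 125.00 cm

x̄ = 42.78 cm, ȳ = 125.00 cm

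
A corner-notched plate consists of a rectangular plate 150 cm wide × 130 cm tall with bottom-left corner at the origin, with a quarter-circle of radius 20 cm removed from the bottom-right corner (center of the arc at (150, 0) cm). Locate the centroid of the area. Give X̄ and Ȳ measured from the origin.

plate: A = 150 × 130 = 19500.00, centroid at (75.00, 65.00).
removed quarter-circle: A = −¼π·20² = -314.16, centroid at (141.51, 8.49).
ΣA = 19185.84 cm²
ΣAX̄ = (19500.00)(75.00) + (-314.16)(141.51) = 1418042.78 cm³
ΣAȲ = (19500.00)(65.00) + (-314.16)(8.49) = 1264833.33 cm³
X̄ = 1418042.78 / 19185.84 = 73.91 cm
Ȳ = 1264833.33 / 19185.84 = 65.93 cm

X̄ = 73.91 cm, Ȳ = 65.93 cm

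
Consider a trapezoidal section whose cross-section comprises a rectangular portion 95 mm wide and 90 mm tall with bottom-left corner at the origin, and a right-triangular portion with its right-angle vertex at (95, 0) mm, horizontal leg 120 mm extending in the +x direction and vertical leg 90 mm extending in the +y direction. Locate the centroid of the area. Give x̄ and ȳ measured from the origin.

rectangular portion: A = 95 × 90 = 8550.00, centroid at (47.50, 45.00).
triangular portion: A = ½·120·90 = 5400.00, centroid at (135.00, 30.00).
ΣA = 13950.00 mm², ΣAx̄ = 1135125.00 mm³, ΣAȳ = 546750.00 mm³.
x̄ = 1135125.00/13950.00 = 81.37 mm; ȳ = 546750.00/13950.00 = 39.19 mm.

x̄ = 81.37 mm, ȳ = 39.19 mm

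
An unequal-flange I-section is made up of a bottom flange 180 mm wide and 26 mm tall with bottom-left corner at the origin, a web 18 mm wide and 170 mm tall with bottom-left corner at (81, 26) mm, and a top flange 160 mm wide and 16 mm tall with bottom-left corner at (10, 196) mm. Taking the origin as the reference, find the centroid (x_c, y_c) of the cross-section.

Part | A | x̄ᵢ | ȳᵢ | A·x̄ᵢ | A·ȳᵢ
bottom flange | 4680.00 | 90.00 | 13.00 | 421200.00 | 60840.00
web | 3060.00 | 90.00 | 111.00 | 275400.00 | 339660.00
top flange | 2560.00 | 90.00 | 204.00 | 230400.00 | 522240.00
Σ | 10300.00 |  |  | 927000.00 | 922740.00
x_c = 927000.00 / 10300.00 = 90.00 mm
y_c = 922740.00 / 10300.00 = 89.59 mm

x_c = 90.00 mm, y_c = 89.59 mm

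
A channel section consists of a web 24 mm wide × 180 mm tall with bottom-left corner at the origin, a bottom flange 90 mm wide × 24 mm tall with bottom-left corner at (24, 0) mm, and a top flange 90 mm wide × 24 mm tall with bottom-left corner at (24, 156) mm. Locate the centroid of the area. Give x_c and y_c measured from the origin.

x_c = 40.50 mm, y_c = 90.00 mm

web: A = 24 × 180 = 4320.00, centroid at (12.00, 90.00).
bottom flange: A = 90 × 24 = 2160.00, centroid at (69.00, 12.00).
top flange: A = 90 × 24 = 2160.00, centroid at (69.00, 168.00).
ΣA = 8640.00 mm², ΣAx_c = 349920.00 mm³, ΣAy_c = 777600.00 mm³.
x_c = 349920.00/8640.00 = 40.50 mm; y_c = 777600.00/8640.00 = 90.00 mm.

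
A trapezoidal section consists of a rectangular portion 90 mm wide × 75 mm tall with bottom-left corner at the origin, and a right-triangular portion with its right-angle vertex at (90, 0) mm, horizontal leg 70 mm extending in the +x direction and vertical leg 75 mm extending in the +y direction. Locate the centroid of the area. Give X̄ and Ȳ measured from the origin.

rectangular portion: A = 90 × 75 = 6750.00, centroid at (45.00, 37.50).
triangular portion: A = ½·70·75 = 2625.00, centroid at (113.33, 25.00).
ΣA = 9375.00 mm², ΣAX̄ = 601250.00 mm³, ΣAȲ = 318750.00 mm³.
X̄ = 601250.00/9375.00 = 64.13 mm; Ȳ = 318750.00/9375.00 = 34.00 mm.

X̄ = 64.13 mm, Ȳ = 34.00 mm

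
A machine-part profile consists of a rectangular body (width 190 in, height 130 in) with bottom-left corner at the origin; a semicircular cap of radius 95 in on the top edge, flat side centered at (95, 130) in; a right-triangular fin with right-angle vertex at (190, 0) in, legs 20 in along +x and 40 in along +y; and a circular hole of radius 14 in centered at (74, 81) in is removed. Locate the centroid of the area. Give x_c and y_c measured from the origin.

x_c = 96.39 in, y_c = 102.83 in

rectangular body: A = 190 × 130 = 24700.00, centroid at (95.00, 65.00).
semicircular top: A = ½π·95² = 14176.44, centroid at (95.00, 170.32).
triangular fin: A = ½·20·40 = 400.00, centroid at (196.67, 13.33).
hole: A = −π·14² = -615.75, centroid at (74.00, 81.00).
ΣA = 38660.68 in²
ΣAx_c = (24700.00)(95.00) + (14176.44)(95.00) + (400.00)(196.67) + (-615.75)(74.00) = 3726362.51 in³
ΣAy_c = (24700.00)(65.00) + (14176.44)(170.32) + (400.00)(13.33) + (-615.75)(81.00) = 3975477.53 in³
x_c = 3726362.51 / 38660.68 = 96.39 in
y_c = 3975477.53 / 38660.68 = 102.83 in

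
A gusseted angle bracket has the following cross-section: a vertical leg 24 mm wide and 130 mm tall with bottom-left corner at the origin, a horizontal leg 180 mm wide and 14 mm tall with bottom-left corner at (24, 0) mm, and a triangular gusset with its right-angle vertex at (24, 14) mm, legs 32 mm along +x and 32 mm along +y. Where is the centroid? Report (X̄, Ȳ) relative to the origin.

X̄ = 55.67 mm, Ȳ = 37.89 mm

Part | A | x̄ᵢ | ȳᵢ | A·x̄ᵢ | A·ȳᵢ
vertical leg | 3120.00 | 12.00 | 65.00 | 37440.00 | 202800.00
horizontal leg | 2520.00 | 114.00 | 7.00 | 287280.00 | 17640.00
gusset | 512.00 | 34.67 | 24.67 | 17749.33 | 12629.33
Σ | 6152.00 |  |  | 342469.33 | 233069.33
X̄ = 342469.33 / 6152.00 = 55.67 mm
Ȳ = 233069.33 / 6152.00 = 37.89 mm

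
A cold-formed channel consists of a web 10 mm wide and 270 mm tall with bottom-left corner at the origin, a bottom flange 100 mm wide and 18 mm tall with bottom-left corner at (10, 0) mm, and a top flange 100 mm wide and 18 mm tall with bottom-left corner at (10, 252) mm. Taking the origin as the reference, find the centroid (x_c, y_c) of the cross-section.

Part | A | x̄ᵢ | ȳᵢ | A·x̄ᵢ | A·ȳᵢ
web | 2700.00 | 5.00 | 135.00 | 13500.00 | 364500.00
bottom flange | 1800.00 | 60.00 | 9.00 | 108000.00 | 16200.00
top flange | 1800.00 | 60.00 | 261.00 | 108000.00 | 469800.00
Σ | 6300.00 |  |  | 229500.00 | 850500.00
x_c = 229500.00 / 6300.00 = 36.43 mm
y_c = 850500.00 / 6300.00 = 135.00 mm

x_c = 36.43 mm, y_c = 135.00 mm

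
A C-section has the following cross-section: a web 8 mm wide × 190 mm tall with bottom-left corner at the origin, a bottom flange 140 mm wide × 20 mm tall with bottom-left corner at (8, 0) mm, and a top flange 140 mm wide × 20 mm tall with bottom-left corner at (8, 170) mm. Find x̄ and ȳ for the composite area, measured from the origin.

x̄ = 62.20 mm, ȳ = 95.00 mm

Part | A | x̄ᵢ | ȳᵢ | A·x̄ᵢ | A·ȳᵢ
web | 1520.00 | 4.00 | 95.00 | 6080.00 | 144400.00
bottom flange | 2800.00 | 78.00 | 10.00 | 218400.00 | 28000.00
top flange | 2800.00 | 78.00 | 180.00 | 218400.00 | 504000.00
Σ | 7120.00 |  |  | 442880.00 | 676400.00
x̄ = 442880.00 / 7120.00 = 62.20 mm
ȳ = 676400.00 / 7120.00 = 95.00 mm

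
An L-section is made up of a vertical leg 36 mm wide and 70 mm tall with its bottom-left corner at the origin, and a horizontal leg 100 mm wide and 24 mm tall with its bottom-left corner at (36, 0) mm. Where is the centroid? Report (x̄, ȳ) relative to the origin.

vertical leg: A = 36 × 70 = 2520.00, centroid at (18.00, 35.00).
horizontal leg: A = 100 × 24 = 2400.00, centroid at (86.00, 12.00).
ΣA = 4920.00 mm²
ΣAx̄ = (2520.00)(18.00) + (2400.00)(86.00) = 251760.00 mm³
ΣAȳ = (2520.00)(35.00) + (2400.00)(12.00) = 117000.00 mm³
x̄ = 251760.00 / 4920.00 = 51.17 mm
ȳ = 117000.00 / 4920.00 = 23.78 mm

x̄ = 51.17 mm, ȳ = 23.78 mm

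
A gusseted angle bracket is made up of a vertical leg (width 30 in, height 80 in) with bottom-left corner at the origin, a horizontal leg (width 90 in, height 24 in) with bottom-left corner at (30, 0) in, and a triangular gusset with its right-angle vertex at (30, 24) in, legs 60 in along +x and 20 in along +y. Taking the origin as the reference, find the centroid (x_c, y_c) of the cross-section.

vertical leg: A = 30 × 80 = 2400.00, centroid at (15.00, 40.00).
horizontal leg: A = 90 × 24 = 2160.00, centroid at (75.00, 12.00).
gusset: A = ½·60·20 = 600.00, centroid at (50.00, 30.67).
ΣA = 5160.00 in², ΣAx_c = 228000.00 in³, ΣAy_c = 140320.00 in³.
x_c = 228000.00/5160.00 = 44.19 in; y_c = 140320.00/5160.00 = 27.19 in.

x_c = 44.19 in, y_c = 27.19 in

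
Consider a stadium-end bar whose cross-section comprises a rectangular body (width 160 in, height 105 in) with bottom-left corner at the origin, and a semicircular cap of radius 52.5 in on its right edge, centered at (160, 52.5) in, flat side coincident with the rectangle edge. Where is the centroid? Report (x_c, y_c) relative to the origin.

Part | A | x̄ᵢ | ȳᵢ | A·x̄ᵢ | A·ȳᵢ
rectangular body | 16800.00 | 80.00 | 52.50 | 1344000.00 | 882000.00
semicircular end | 4329.51 | 182.28 | 52.50 | 789189.93 | 227299.14
Σ | 21129.51 |  |  | 2133189.93 | 1109299.14
x_c = 2133189.93 / 21129.51 = 100.96 in
y_c = 1109299.14 / 21129.51 = 52.50 in

x_c = 100.96 in, y_c = 52.50 in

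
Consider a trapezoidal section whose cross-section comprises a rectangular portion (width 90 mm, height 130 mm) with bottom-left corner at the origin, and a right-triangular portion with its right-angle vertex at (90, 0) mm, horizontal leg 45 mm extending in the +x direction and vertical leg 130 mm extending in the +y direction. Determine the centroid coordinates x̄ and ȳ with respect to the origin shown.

rectangular portion: A = 90 × 130 = 11700.00, centroid at (45.00, 65.00).
triangular portion: A = ½·45·130 = 2925.00, centroid at (105.00, 43.33).
ΣA = 14625.00 mm²
ΣAx̄ = (11700.00)(45.00) + (2925.00)(105.00) = 833625.00 mm³
ΣAȳ = (11700.00)(65.00) + (2925.00)(43.33) = 887250.00 mm³
x̄ = 833625.00 / 14625.00 = 57.00 mm
ȳ = 887250.00 / 14625.00 = 60.67 mm

x̄ = 57.00 mm, ȳ = 60.67 mm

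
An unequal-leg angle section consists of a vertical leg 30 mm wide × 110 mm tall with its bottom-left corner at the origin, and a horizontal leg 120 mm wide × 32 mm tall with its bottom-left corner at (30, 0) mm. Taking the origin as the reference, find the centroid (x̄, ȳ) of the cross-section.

x̄ = 55.34 mm, ȳ = 34.03 mm

vertical leg: A = 30 × 110 = 3300.00, centroid at (15.00, 55.00).
horizontal leg: A = 120 × 32 = 3840.00, centroid at (90.00, 16.00).
ΣA = 7140.00 mm², ΣAx̄ = 395100.00 mm³, ΣAȳ = 242940.00 mm³.
x̄ = 395100.00/7140.00 = 55.34 mm; ȳ = 242940.00/7140.00 = 34.03 mm.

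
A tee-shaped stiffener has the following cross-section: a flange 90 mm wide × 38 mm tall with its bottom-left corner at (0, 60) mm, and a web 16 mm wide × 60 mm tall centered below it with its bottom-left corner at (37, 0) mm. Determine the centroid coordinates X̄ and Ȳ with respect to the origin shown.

web: A = 16 × 60 = 960.00, centroid at (45.00, 30.00).
flange: A = 90 × 38 = 3420.00, centroid at (45.00, 79.00).
ΣA = 4380.00 mm²
ΣAX̄ = (960.00)(45.00) + (3420.00)(45.00) = 197100.00 mm³
ΣAȲ = (960.00)(30.00) + (3420.00)(79.00) = 298980.00 mm³
X̄ = 197100.00 / 4380.00 = 45.00 mm
Ȳ = 298980.00 / 4380.00 = 68.26 mm

X̄ = 45.00 mm, Ȳ = 68.26 mm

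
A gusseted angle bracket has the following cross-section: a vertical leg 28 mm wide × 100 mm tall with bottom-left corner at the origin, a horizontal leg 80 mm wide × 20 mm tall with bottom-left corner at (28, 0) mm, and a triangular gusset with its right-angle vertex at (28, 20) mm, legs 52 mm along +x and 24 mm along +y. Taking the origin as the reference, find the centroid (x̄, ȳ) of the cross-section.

x̄ = 35.09 mm, ȳ = 34.53 mm

vertical leg: A = 28 × 100 = 2800.00, centroid at (14.00, 50.00).
horizontal leg: A = 80 × 20 = 1600.00, centroid at (68.00, 10.00).
gusset: A = ½·52·24 = 624.00, centroid at (45.33, 28.00).
ΣA = 5024.00 mm²
ΣAx̄ = (2800.00)(14.00) + (1600.00)(68.00) + (624.00)(45.33) = 176288.00 mm³
ΣAȳ = (2800.00)(50.00) + (1600.00)(10.00) + (624.00)(28.00) = 173472.00 mm³
x̄ = 176288.00 / 5024.00 = 35.09 mm
ȳ = 173472.00 / 5024.00 = 34.53 mm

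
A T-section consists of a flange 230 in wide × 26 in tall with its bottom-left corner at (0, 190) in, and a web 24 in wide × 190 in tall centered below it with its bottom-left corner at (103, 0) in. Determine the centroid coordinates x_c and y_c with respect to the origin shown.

Part | A | x̄ᵢ | ȳᵢ | A·x̄ᵢ | A·ȳᵢ
web | 4560.00 | 115.00 | 95.00 | 524400.00 | 433200.00
flange | 5980.00 | 115.00 | 203.00 | 687700.00 | 1213940.00
Σ | 10540.00 |  |  | 1212100.00 | 1647140.00
x_c = 1212100.00 / 10540.00 = 115.00 in
y_c = 1647140.00 / 10540.00 = 156.28 in

x_c = 115.00 in, y_c = 156.28 in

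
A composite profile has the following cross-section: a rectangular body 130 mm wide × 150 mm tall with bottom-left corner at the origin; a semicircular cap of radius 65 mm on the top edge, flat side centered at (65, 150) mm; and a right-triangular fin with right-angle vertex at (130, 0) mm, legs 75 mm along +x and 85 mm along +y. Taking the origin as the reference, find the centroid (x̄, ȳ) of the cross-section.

x̄ = 74.78 mm, ȳ = 93.14 mm

rectangular body: A = 130 × 150 = 19500.00, centroid at (65.00, 75.00).
semicircular top: A = ½π·65² = 6636.61, centroid at (65.00, 177.59).
triangular fin: A = ½·75·85 = 3187.50, centroid at (155.00, 28.33).
ΣA = 29324.11 mm²
ΣAx̄ = (19500.00)(65.00) + (6636.61)(65.00) + (3187.50)(155.00) = 2192942.44 mm³
ΣAȳ = (19500.00)(75.00) + (6636.61)(177.59) + (3187.50)(28.33) = 2731388.01 mm³
x̄ = 2192942.44 / 29324.11 = 74.78 mm
ȳ = 2731388.01 / 29324.11 = 93.14 mm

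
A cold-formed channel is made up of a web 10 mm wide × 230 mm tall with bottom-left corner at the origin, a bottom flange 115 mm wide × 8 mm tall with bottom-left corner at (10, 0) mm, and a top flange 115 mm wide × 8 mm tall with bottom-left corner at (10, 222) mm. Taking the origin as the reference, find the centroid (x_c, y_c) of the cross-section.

web: A = 10 × 230 = 2300.00, centroid at (5.00, 115.00).
bottom flange: A = 115 × 8 = 920.00, centroid at (67.50, 4.00).
top flange: A = 115 × 8 = 920.00, centroid at (67.50, 226.00).
ΣA = 4140.00 mm², ΣAx_c = 135700.00 mm³, ΣAy_c = 476100.00 mm³.
x_c = 135700.00/4140.00 = 32.78 mm; y_c = 476100.00/4140.00 = 115.00 mm.

x_c = 32.78 mm, y_c = 115.00 mm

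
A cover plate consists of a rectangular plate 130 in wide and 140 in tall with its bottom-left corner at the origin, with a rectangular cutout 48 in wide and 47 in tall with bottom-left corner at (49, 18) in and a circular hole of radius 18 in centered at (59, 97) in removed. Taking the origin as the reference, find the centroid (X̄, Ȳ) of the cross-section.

Part | A | x̄ᵢ | ȳᵢ | A·x̄ᵢ | A·ȳᵢ
plate | 18200.00 | 65.00 | 70.00 | 1183000.00 | 1274000.00
hole 1 | -2256.00 | 73.00 | 41.50 | -164688.00 | -93624.00
hole 2 | -1017.88 | 59.00 | 97.00 | -60054.69 | -98733.97
Σ | 14926.12 |  |  | 958257.31 | 1081642.03
X̄ = 958257.31 / 14926.12 = 64.20 in
Ȳ = 1081642.03 / 14926.12 = 72.47 in

X̄ = 64.20 in, Ȳ = 72.47 in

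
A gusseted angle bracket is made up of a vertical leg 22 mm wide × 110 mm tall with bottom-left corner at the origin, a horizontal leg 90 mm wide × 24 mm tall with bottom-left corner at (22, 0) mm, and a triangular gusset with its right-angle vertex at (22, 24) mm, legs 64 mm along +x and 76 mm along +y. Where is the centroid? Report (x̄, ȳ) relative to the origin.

x̄ = 39.46 mm, ȳ = 39.79 mm

vertical leg: A = 22 × 110 = 2420.00, centroid at (11.00, 55.00).
horizontal leg: A = 90 × 24 = 2160.00, centroid at (67.00, 12.00).
gusset: A = ½·64·76 = 2432.00, centroid at (43.33, 49.33).
ΣA = 7012.00 mm², ΣAx̄ = 276726.67 mm³, ΣAȳ = 278998.67 mm³.
x̄ = 276726.67/7012.00 = 39.46 mm; ȳ = 278998.67/7012.00 = 39.79 mm.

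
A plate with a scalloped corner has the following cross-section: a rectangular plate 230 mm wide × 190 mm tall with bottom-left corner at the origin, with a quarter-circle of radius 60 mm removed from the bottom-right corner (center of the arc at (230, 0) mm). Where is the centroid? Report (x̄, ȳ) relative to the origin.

x̄ = 108.81 mm, ȳ = 99.81 mm

Part | A | x̄ᵢ | ȳᵢ | A·x̄ᵢ | A·ȳᵢ
plate | 43700.00 | 115.00 | 95.00 | 5025500.00 | 4151500.00
removed quarter-circle | -2827.43 | 204.54 | 25.46 | -578309.68 | -72000.00
Σ | 40872.57 |  |  | 4447190.32 | 4079500.00
x̄ = 4447190.32 / 40872.57 = 108.81 mm
ȳ = 4079500.00 / 40872.57 = 99.81 mm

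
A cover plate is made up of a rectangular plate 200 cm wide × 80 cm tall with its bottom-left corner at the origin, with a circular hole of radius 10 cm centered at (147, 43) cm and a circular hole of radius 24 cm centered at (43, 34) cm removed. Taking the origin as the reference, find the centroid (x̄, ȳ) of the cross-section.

Part | A | x̄ᵢ | ȳᵢ | A·x̄ᵢ | A·ȳᵢ
plate | 16000.00 | 100.00 | 40.00 | 1600000.00 | 640000.00
hole 1 | -314.16 | 147.00 | 43.00 | -46181.41 | -13508.85
hole 2 | -1809.56 | 43.00 | 34.00 | -77810.97 | -61524.95
Σ | 13876.28 |  |  | 1476007.62 | 564966.20
x̄ = 1476007.62 / 13876.28 = 106.37 cm
ȳ = 564966.20 / 13876.28 = 40.71 cm

x̄ = 106.37 cm, ȳ = 40.71 cm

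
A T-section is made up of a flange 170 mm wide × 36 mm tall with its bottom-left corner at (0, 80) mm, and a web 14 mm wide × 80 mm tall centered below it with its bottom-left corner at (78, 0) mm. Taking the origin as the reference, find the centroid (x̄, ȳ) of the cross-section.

x̄ = 85.00 mm, ȳ = 89.03 mm

web: A = 14 × 80 = 1120.00, centroid at (85.00, 40.00).
flange: A = 170 × 36 = 6120.00, centroid at (85.00, 98.00).
ΣA = 7240.00 mm², ΣAx̄ = 615400.00 mm³, ΣAȳ = 644560.00 mm³.
x̄ = 615400.00/7240.00 = 85.00 mm; ȳ = 644560.00/7240.00 = 89.03 mm.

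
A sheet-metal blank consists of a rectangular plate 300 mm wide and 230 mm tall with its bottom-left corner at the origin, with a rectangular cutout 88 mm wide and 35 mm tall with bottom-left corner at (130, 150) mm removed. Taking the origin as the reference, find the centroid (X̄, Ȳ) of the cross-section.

plate: A = 300 × 230 = 69000.00, centroid at (150.00, 115.00).
hole: A = −(88 × 35) = -3080.00, centroid at (174.00, 167.50).
ΣA = 65920.00 mm², ΣAX̄ = 9814080.00 mm³, ΣAȲ = 7419100.00 mm³.
X̄ = 9814080.00/65920.00 = 148.88 mm; Ȳ = 7419100.00/65920.00 = 112.55 mm.

X̄ = 148.88 mm, Ȳ = 112.55 mm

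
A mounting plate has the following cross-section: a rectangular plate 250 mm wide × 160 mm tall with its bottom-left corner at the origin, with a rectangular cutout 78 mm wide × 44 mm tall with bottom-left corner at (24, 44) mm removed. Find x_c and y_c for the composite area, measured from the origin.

x_c = 130.82 mm, y_c = 81.31 mm

Part | A | x̄ᵢ | ȳᵢ | A·x̄ᵢ | A·ȳᵢ
plate | 40000.00 | 125.00 | 80.00 | 5000000.00 | 3200000.00
hole | -3432.00 | 63.00 | 66.00 | -216216.00 | -226512.00
Σ | 36568.00 |  |  | 4783784.00 | 2973488.00
x_c = 4783784.00 / 36568.00 = 130.82 mm
y_c = 2973488.00 / 36568.00 = 81.31 mm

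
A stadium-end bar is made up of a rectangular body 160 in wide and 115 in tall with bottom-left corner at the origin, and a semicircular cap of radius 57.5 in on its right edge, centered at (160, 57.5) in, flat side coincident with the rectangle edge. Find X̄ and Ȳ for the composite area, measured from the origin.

rectangular body: A = 160 × 115 = 18400.00, centroid at (80.00, 57.50).
semicircular end: A = ½π·57.5² = 5193.45, centroid at (184.40, 57.50).
ΣA = 23593.45 in²
ΣAX̄ = (18400.00)(80.00) + (5193.45)(184.40) = 2429690.84 in³
ΣAȲ = (18400.00)(57.50) + (5193.45)(57.50) = 1356623.11 in³
X̄ = 2429690.84 / 23593.45 = 102.98 in
Ȳ = 1356623.11 / 23593.45 = 57.50 in

X̄ = 102.98 in, Ȳ = 57.50 in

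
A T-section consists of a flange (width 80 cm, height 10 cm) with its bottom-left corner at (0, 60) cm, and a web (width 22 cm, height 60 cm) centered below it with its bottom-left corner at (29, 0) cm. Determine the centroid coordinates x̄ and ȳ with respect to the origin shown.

x̄ = 40.00 cm, ȳ = 43.21 cm

web: A = 22 × 60 = 1320.00, centroid at (40.00, 30.00).
flange: A = 80 × 10 = 800.00, centroid at (40.00, 65.00).
ΣA = 2120.00 cm²
ΣAx̄ = (1320.00)(40.00) + (800.00)(40.00) = 84800.00 cm³
ΣAȳ = (1320.00)(30.00) + (800.00)(65.00) = 91600.00 cm³
x̄ = 84800.00 / 2120.00 = 40.00 cm
ȳ = 91600.00 / 2120.00 = 43.21 cm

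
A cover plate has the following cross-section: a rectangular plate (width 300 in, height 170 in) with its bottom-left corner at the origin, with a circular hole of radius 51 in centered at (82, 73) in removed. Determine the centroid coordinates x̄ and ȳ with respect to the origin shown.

x̄ = 162.97 in, ȳ = 87.29 in

Part | A | x̄ᵢ | ȳᵢ | A·x̄ᵢ | A·ȳᵢ
plate | 51000.00 | 150.00 | 85.00 | 7650000.00 | 4335000.00
hole | -8171.28 | 82.00 | 73.00 | -670045.16 | -596503.62
Σ | 42828.72 |  |  | 6979954.84 | 3738496.38
x̄ = 6979954.84 / 42828.72 = 162.97 in
ȳ = 3738496.38 / 42828.72 = 87.29 in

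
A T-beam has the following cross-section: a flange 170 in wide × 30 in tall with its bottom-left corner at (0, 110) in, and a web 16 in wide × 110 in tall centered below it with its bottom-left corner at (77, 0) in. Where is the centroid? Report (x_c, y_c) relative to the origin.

Part | A | x̄ᵢ | ȳᵢ | A·x̄ᵢ | A·ȳᵢ
web | 1760.00 | 85.00 | 55.00 | 149600.00 | 96800.00
flange | 5100.00 | 85.00 | 125.00 | 433500.00 | 637500.00
Σ | 6860.00 |  |  | 583100.00 | 734300.00
x_c = 583100.00 / 6860.00 = 85.00 in
y_c = 734300.00 / 6860.00 = 107.04 in

x_c = 85.00 in, y_c = 107.04 in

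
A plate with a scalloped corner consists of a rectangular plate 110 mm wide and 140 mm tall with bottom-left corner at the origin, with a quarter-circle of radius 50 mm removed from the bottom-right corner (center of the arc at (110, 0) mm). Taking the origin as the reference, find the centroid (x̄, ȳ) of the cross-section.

Part | A | x̄ᵢ | ȳᵢ | A·x̄ᵢ | A·ȳᵢ
plate | 15400.00 | 55.00 | 70.00 | 847000.00 | 1078000.00
removed quarter-circle | -1963.50 | 88.78 | 21.22 | -174317.83 | -41666.67
Σ | 13436.50 |  |  | 672682.17 | 1036333.33
x̄ = 672682.17 / 13436.50 = 50.06 mm
ȳ = 1036333.33 / 13436.50 = 77.13 mm

x̄ = 50.06 mm, ȳ = 77.13 mm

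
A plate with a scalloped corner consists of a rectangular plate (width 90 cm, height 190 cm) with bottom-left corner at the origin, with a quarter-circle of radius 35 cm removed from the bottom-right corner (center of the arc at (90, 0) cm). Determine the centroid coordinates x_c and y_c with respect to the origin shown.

Part | A | x̄ᵢ | ȳᵢ | A·x̄ᵢ | A·ȳᵢ
plate | 17100.00 | 45.00 | 95.00 | 769500.00 | 1624500.00
removed quarter-circle | -962.11 | 75.15 | 14.85 | -72298.48 | -14291.67
Σ | 16137.89 |  |  | 697201.52 | 1610208.33
x_c = 697201.52 / 16137.89 = 43.20 cm
y_c = 1610208.33 / 16137.89 = 99.78 cm

x_c = 43.20 cm, y_c = 99.78 cm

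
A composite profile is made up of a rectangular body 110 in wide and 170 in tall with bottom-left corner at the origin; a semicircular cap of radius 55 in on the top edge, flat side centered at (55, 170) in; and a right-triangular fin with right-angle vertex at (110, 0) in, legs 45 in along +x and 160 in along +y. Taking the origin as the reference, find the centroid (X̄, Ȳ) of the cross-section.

rectangular body: A = 110 × 170 = 18700.00, centroid at (55.00, 85.00).
semicircular top: A = ½π·55² = 4751.66, centroid at (55.00, 193.34).
triangular fin: A = ½·45·160 = 3600.00, centroid at (125.00, 53.33).
ΣA = 27051.66 in²
ΣAX̄ = (18700.00)(55.00) + (4751.66)(55.00) + (3600.00)(125.00) = 1739841.24 in³
ΣAȲ = (18700.00)(85.00) + (4751.66)(193.34) + (3600.00)(53.33) = 2700198.68 in³
X̄ = 1739841.24 / 27051.66 = 64.32 in
Ȳ = 2700198.68 / 27051.66 = 99.82 in

X̄ = 64.32 in, Ȳ = 99.82 in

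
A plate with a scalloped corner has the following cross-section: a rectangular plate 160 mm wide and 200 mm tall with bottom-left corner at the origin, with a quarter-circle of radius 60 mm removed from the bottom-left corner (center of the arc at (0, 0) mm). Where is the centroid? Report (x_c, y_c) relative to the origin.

Part | A | x̄ᵢ | ȳᵢ | A·x̄ᵢ | A·ȳᵢ
plate | 32000.00 | 80.00 | 100.00 | 2560000.00 | 3200000.00
removed quarter-circle | -2827.43 | 25.46 | 25.46 | -72000.00 | -72000.00
Σ | 29172.57 |  |  | 2488000.00 | 3128000.00
x_c = 2488000.00 / 29172.57 = 85.29 mm
y_c = 3128000.00 / 29172.57 = 107.22 mm

x_c = 85.29 mm, y_c = 107.22 mm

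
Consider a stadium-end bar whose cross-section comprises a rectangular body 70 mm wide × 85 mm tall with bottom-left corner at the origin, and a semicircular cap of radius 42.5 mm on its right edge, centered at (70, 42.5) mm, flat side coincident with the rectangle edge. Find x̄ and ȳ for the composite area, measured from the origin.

x̄ = 52.12 mm, ȳ = 42.50 mm

rectangular body: A = 70 × 85 = 5950.00, centroid at (35.00, 42.50).
semicircular end: A = ½π·42.5² = 2837.25, centroid at (88.04, 42.50).
ΣA = 8787.25 mm², ΣAx̄ = 458034.64 mm³, ΣAȳ = 373458.16 mm³.
x̄ = 458034.64/8787.25 = 52.12 mm; ȳ = 373458.16/8787.25 = 42.50 mm.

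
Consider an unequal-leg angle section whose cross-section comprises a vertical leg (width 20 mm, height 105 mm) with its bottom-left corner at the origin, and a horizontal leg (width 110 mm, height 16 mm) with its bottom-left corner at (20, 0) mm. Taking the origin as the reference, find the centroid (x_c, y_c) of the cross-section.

x_c = 39.64 mm, y_c = 32.21 mm

vertical leg: A = 20 × 105 = 2100.00, centroid at (10.00, 52.50).
horizontal leg: A = 110 × 16 = 1760.00, centroid at (75.00, 8.00).
ΣA = 3860.00 mm²
ΣAx_c = (2100.00)(10.00) + (1760.00)(75.00) = 153000.00 mm³
ΣAy_c = (2100.00)(52.50) + (1760.00)(8.00) = 124330.00 mm³
x_c = 153000.00 / 3860.00 = 39.64 mm
y_c = 124330.00 / 3860.00 = 32.21 mm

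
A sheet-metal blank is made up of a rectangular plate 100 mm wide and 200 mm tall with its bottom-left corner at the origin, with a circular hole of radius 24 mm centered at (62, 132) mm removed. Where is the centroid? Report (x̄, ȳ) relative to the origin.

x̄ = 48.81 mm, ȳ = 96.82 mm

plate: A = 100 × 200 = 20000.00, centroid at (50.00, 100.00).
hole: A = −π·24² = -1809.56, centroid at (62.00, 132.00).
ΣA = 18190.44 mm²
ΣAx̄ = (20000.00)(50.00) + (-1809.56)(62.00) = 887807.44 mm³
ΣAȳ = (20000.00)(100.00) + (-1809.56)(132.00) = 1761138.43 mm³
x̄ = 887807.44 / 18190.44 = 48.81 mm
ȳ = 1761138.43 / 18190.44 = 96.82 mm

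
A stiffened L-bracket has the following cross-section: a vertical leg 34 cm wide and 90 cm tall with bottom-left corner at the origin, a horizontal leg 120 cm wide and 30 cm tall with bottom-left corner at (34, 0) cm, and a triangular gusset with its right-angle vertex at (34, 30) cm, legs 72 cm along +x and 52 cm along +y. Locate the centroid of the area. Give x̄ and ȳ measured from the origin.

Part | A | x̄ᵢ | ȳᵢ | A·x̄ᵢ | A·ȳᵢ
vertical leg | 3060.00 | 17.00 | 45.00 | 52020.00 | 137700.00
horizontal leg | 3600.00 | 94.00 | 15.00 | 338400.00 | 54000.00
gusset | 1872.00 | 58.00 | 47.33 | 108576.00 | 88608.00
Σ | 8532.00 |  |  | 498996.00 | 280308.00
x̄ = 498996.00 / 8532.00 = 58.49 cm
ȳ = 280308.00 / 8532.00 = 32.85 cm

x̄ = 58.49 cm, ȳ = 32.85 cm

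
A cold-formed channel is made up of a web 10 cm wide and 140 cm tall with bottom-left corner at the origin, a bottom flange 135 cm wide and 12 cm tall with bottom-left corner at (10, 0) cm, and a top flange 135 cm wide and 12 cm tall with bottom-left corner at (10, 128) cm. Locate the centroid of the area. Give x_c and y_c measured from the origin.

x_c = 55.62 cm, y_c = 70.00 cm

web: A = 10 × 140 = 1400.00, centroid at (5.00, 70.00).
bottom flange: A = 135 × 12 = 1620.00, centroid at (77.50, 6.00).
top flange: A = 135 × 12 = 1620.00, centroid at (77.50, 134.00).
ΣA = 4640.00 cm², ΣAx_c = 258100.00 cm³, ΣAy_c = 324800.00 cm³.
x_c = 258100.00/4640.00 = 55.62 cm; y_c = 324800.00/4640.00 = 70.00 cm.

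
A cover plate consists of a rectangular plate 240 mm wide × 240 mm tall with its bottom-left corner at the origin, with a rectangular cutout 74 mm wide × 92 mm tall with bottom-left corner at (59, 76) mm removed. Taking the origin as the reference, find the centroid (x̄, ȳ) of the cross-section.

x̄ = 123.22 mm, ȳ = 119.73 mm

plate: A = 240 × 240 = 57600.00, centroid at (120.00, 120.00).
hole: A = −(74 × 92) = -6808.00, centroid at (96.00, 122.00).
ΣA = 50792.00 mm²
ΣAx̄ = (57600.00)(120.00) + (-6808.00)(96.00) = 6258432.00 mm³
ΣAȳ = (57600.00)(120.00) + (-6808.00)(122.00) = 6081424.00 mm³
x̄ = 6258432.00 / 50792.00 = 123.22 mm
ȳ = 6081424.00 / 50792.00 = 119.73 mm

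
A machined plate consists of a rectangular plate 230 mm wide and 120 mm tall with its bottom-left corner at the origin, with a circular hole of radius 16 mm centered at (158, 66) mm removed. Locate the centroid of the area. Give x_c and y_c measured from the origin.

plate: A = 230 × 120 = 27600.00, centroid at (115.00, 60.00).
hole: A = −π·16² = -804.25, centroid at (158.00, 66.00).
ΣA = 26795.75 mm², ΣAx_c = 3046928.86 mm³, ΣAy_c = 1602919.65 mm³.
x_c = 3046928.86/26795.75 = 113.71 mm; y_c = 1602919.65/26795.75 = 59.82 mm.

x_c = 113.71 mm, y_c = 59.82 mm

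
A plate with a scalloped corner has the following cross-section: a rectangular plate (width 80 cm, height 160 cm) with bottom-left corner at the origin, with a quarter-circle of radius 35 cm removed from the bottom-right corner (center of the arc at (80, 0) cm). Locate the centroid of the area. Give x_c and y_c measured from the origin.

plate: A = 80 × 160 = 12800.00, centroid at (40.00, 80.00).
removed quarter-circle: A = −¼π·35² = -962.11, centroid at (65.15, 14.85).
ΣA = 11837.89 cm²
ΣAx_c = (12800.00)(40.00) + (-962.11)(65.15) = 449322.65 cm³
ΣAy_c = (12800.00)(80.00) + (-962.11)(14.85) = 1009708.33 cm³
x_c = 449322.65 / 11837.89 = 37.96 cm
y_c = 1009708.33 / 11837.89 = 85.29 cm

x_c = 37.96 cm, y_c = 85.29 cm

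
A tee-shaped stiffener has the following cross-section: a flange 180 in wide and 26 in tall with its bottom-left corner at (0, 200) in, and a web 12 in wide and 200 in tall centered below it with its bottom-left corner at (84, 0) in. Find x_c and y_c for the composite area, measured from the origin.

Part | A | x̄ᵢ | ȳᵢ | A·x̄ᵢ | A·ȳᵢ
web | 2400.00 | 90.00 | 100.00 | 216000.00 | 240000.00
flange | 4680.00 | 90.00 | 213.00 | 421200.00 | 996840.00
Σ | 7080.00 |  |  | 637200.00 | 1236840.00
x_c = 637200.00 / 7080.00 = 90.00 in
y_c = 1236840.00 / 7080.00 = 174.69 in

x_c = 90.00 in, y_c = 174.69 in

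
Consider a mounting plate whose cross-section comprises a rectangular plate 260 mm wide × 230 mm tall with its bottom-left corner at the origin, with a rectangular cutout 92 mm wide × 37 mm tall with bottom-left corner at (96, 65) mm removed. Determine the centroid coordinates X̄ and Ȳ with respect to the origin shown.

plate: A = 260 × 230 = 59800.00, centroid at (130.00, 115.00).
hole: A = −(92 × 37) = -3404.00, centroid at (142.00, 83.50).
ΣA = 56396.00 mm², ΣAX̄ = 7290632.00 mm³, ΣAȲ = 6592766.00 mm³.
X̄ = 7290632.00/56396.00 = 129.28 mm; Ȳ = 6592766.00/56396.00 = 116.90 mm.

X̄ = 129.28 mm, Ȳ = 116.90 mm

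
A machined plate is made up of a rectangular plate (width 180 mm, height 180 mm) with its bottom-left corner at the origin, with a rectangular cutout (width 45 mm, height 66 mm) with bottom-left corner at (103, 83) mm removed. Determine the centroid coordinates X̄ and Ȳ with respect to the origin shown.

plate: A = 180 × 180 = 32400.00, centroid at (90.00, 90.00).
hole: A = −(45 × 66) = -2970.00, centroid at (125.50, 116.00).
ΣA = 29430.00 mm², ΣAX̄ = 2543265.00 mm³, ΣAȲ = 2571480.00 mm³.
X̄ = 2543265.00/29430.00 = 86.42 mm; Ȳ = 2571480.00/29430.00 = 87.38 mm.

X̄ = 86.42 mm, Ȳ = 87.38 mm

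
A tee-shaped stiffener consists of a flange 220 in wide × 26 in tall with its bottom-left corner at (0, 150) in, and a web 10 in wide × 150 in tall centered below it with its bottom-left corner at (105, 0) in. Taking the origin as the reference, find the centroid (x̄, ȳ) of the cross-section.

web: A = 10 × 150 = 1500.00, centroid at (110.00, 75.00).
flange: A = 220 × 26 = 5720.00, centroid at (110.00, 163.00).
ΣA = 7220.00 in²
ΣAx̄ = (1500.00)(110.00) + (5720.00)(110.00) = 794200.00 in³
ΣAȳ = (1500.00)(75.00) + (5720.00)(163.00) = 1044860.00 in³
x̄ = 794200.00 / 7220.00 = 110.00 in
ȳ = 1044860.00 / 7220.00 = 144.72 in

x̄ = 110.00 in, ȳ = 144.72 in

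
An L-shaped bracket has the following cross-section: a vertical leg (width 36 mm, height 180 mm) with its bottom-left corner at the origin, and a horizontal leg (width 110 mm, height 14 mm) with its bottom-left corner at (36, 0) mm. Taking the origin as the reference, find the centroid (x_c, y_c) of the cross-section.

vertical leg: A = 36 × 180 = 6480.00, centroid at (18.00, 90.00).
horizontal leg: A = 110 × 14 = 1540.00, centroid at (91.00, 7.00).
ΣA = 8020.00 mm², ΣAx_c = 256780.00 mm³, ΣAy_c = 593980.00 mm³.
x_c = 256780.00/8020.00 = 32.02 mm; y_c = 593980.00/8020.00 = 74.06 mm.

x_c = 32.02 mm, y_c = 74.06 mm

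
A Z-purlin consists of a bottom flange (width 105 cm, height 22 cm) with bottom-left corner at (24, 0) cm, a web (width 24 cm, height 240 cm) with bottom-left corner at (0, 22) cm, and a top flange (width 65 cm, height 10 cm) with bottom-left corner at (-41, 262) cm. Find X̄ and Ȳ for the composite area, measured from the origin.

X̄ = 27.56 cm, Ȳ = 116.61 cm

Part | A | x̄ᵢ | ȳᵢ | A·x̄ᵢ | A·ȳᵢ
bottom flange | 2310.00 | 76.50 | 11.00 | 176715.00 | 25410.00
web | 5760.00 | 12.00 | 142.00 | 69120.00 | 817920.00
top flange | 650.00 | -8.50 | 267.00 | -5525.00 | 173550.00
Σ | 8720.00 |  |  | 240310.00 | 1016880.00
X̄ = 240310.00 / 8720.00 = 27.56 cm
Ȳ = 1016880.00 / 8720.00 = 116.61 cm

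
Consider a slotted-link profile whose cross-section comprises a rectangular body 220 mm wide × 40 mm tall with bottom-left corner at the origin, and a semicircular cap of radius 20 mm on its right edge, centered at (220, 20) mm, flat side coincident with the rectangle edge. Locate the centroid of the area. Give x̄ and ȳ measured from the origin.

x̄ = 117.90 mm, ȳ = 20.00 mm

rectangular body: A = 220 × 40 = 8800.00, centroid at (110.00, 20.00).
semicircular end: A = ½π·20² = 628.32, centroid at (228.49, 20.00).
ΣA = 9428.32 mm², ΣAx̄ = 1111563.41 mm³, ΣAȳ = 188566.37 mm³.
x̄ = 1111563.41/9428.32 = 117.90 mm; ȳ = 188566.37/9428.32 = 20.00 mm.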